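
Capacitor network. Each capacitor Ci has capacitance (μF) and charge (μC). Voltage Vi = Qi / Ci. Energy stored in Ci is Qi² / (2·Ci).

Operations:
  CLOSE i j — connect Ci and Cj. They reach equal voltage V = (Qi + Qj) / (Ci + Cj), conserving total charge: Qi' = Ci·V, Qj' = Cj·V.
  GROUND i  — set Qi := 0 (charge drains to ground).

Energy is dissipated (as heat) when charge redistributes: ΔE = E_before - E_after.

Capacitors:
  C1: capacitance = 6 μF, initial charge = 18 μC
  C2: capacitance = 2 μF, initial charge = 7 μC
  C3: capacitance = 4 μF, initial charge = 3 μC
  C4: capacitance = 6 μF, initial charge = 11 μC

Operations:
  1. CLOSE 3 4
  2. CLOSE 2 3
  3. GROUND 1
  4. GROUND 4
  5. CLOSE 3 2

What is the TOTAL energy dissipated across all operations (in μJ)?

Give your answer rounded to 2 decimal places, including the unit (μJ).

Answer: 37.23 μJ

Derivation:
Initial: C1(6μF, Q=18μC, V=3.00V), C2(2μF, Q=7μC, V=3.50V), C3(4μF, Q=3μC, V=0.75V), C4(6μF, Q=11μC, V=1.83V)
Op 1: CLOSE 3-4: Q_total=14.00, C_total=10.00, V=1.40; Q3=5.60, Q4=8.40; dissipated=1.408
Op 2: CLOSE 2-3: Q_total=12.60, C_total=6.00, V=2.10; Q2=4.20, Q3=8.40; dissipated=2.940
Op 3: GROUND 1: Q1=0; energy lost=27.000
Op 4: GROUND 4: Q4=0; energy lost=5.880
Op 5: CLOSE 3-2: Q_total=12.60, C_total=6.00, V=2.10; Q3=8.40, Q2=4.20; dissipated=0.000
Total dissipated: 37.228 μJ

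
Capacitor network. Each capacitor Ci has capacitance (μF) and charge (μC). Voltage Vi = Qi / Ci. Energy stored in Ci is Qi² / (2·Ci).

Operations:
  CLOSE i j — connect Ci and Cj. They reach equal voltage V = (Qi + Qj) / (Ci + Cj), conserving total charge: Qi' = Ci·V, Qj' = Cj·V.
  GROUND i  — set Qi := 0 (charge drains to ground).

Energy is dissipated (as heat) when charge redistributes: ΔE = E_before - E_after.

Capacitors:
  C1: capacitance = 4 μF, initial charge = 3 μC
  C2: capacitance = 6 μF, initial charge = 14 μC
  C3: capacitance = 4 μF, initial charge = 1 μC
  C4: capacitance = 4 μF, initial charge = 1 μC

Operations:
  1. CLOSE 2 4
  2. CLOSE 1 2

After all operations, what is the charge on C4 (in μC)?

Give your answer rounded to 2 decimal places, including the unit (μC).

Answer: 6.00 μC

Derivation:
Initial: C1(4μF, Q=3μC, V=0.75V), C2(6μF, Q=14μC, V=2.33V), C3(4μF, Q=1μC, V=0.25V), C4(4μF, Q=1μC, V=0.25V)
Op 1: CLOSE 2-4: Q_total=15.00, C_total=10.00, V=1.50; Q2=9.00, Q4=6.00; dissipated=5.208
Op 2: CLOSE 1-2: Q_total=12.00, C_total=10.00, V=1.20; Q1=4.80, Q2=7.20; dissipated=0.675
Final charges: Q1=4.80, Q2=7.20, Q3=1.00, Q4=6.00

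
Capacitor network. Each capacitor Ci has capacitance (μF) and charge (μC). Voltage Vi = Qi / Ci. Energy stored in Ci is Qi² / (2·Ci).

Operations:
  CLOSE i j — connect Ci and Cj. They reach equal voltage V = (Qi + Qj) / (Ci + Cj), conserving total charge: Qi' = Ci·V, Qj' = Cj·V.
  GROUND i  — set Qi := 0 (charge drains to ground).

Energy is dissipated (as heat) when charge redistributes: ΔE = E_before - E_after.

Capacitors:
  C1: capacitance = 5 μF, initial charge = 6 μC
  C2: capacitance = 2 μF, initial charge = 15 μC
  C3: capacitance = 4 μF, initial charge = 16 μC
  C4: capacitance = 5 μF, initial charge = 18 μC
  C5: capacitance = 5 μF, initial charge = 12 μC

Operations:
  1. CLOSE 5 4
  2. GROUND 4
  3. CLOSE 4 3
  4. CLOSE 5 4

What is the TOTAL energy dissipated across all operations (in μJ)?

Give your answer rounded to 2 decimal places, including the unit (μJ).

Answer: 43.95 μJ

Derivation:
Initial: C1(5μF, Q=6μC, V=1.20V), C2(2μF, Q=15μC, V=7.50V), C3(4μF, Q=16μC, V=4.00V), C4(5μF, Q=18μC, V=3.60V), C5(5μF, Q=12μC, V=2.40V)
Op 1: CLOSE 5-4: Q_total=30.00, C_total=10.00, V=3.00; Q5=15.00, Q4=15.00; dissipated=1.800
Op 2: GROUND 4: Q4=0; energy lost=22.500
Op 3: CLOSE 4-3: Q_total=16.00, C_total=9.00, V=1.78; Q4=8.89, Q3=7.11; dissipated=17.778
Op 4: CLOSE 5-4: Q_total=23.89, C_total=10.00, V=2.39; Q5=11.94, Q4=11.94; dissipated=1.867
Total dissipated: 43.945 μJ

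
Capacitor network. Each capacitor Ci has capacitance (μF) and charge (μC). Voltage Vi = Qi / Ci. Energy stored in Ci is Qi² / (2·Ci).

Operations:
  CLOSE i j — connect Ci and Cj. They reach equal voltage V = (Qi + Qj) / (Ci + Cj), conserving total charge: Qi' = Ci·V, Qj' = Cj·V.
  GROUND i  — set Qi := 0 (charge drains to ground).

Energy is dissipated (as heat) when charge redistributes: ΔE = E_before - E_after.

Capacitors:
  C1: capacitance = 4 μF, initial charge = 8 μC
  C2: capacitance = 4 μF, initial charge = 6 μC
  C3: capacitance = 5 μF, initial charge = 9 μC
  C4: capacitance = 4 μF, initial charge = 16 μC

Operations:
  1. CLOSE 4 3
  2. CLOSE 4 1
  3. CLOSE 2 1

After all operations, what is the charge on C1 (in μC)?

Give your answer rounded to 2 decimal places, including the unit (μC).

Initial: C1(4μF, Q=8μC, V=2.00V), C2(4μF, Q=6μC, V=1.50V), C3(5μF, Q=9μC, V=1.80V), C4(4μF, Q=16μC, V=4.00V)
Op 1: CLOSE 4-3: Q_total=25.00, C_total=9.00, V=2.78; Q4=11.11, Q3=13.89; dissipated=5.378
Op 2: CLOSE 4-1: Q_total=19.11, C_total=8.00, V=2.39; Q4=9.56, Q1=9.56; dissipated=0.605
Op 3: CLOSE 2-1: Q_total=15.56, C_total=8.00, V=1.94; Q2=7.78, Q1=7.78; dissipated=0.790
Final charges: Q1=7.78, Q2=7.78, Q3=13.89, Q4=9.56

Answer: 7.78 μC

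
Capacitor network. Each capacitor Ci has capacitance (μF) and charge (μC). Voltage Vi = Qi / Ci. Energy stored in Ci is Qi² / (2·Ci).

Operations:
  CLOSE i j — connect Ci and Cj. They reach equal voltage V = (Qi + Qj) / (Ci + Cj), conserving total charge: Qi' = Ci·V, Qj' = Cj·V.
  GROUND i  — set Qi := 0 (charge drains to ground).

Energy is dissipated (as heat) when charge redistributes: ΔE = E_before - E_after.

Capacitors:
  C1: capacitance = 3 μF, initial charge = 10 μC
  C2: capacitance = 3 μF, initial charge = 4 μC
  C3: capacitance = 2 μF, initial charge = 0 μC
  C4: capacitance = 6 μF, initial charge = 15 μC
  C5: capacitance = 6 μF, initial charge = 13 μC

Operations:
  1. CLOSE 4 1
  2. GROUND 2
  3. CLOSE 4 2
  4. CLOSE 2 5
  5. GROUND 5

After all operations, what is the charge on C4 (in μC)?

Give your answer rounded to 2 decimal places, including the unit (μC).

Initial: C1(3μF, Q=10μC, V=3.33V), C2(3μF, Q=4μC, V=1.33V), C3(2μF, Q=0μC, V=0.00V), C4(6μF, Q=15μC, V=2.50V), C5(6μF, Q=13μC, V=2.17V)
Op 1: CLOSE 4-1: Q_total=25.00, C_total=9.00, V=2.78; Q4=16.67, Q1=8.33; dissipated=0.694
Op 2: GROUND 2: Q2=0; energy lost=2.667
Op 3: CLOSE 4-2: Q_total=16.67, C_total=9.00, V=1.85; Q4=11.11, Q2=5.56; dissipated=7.716
Op 4: CLOSE 2-5: Q_total=18.56, C_total=9.00, V=2.06; Q2=6.19, Q5=12.37; dissipated=0.099
Op 5: GROUND 5: Q5=0; energy lost=12.752
Final charges: Q1=8.33, Q2=6.19, Q3=0.00, Q4=11.11, Q5=0.00

Answer: 11.11 μC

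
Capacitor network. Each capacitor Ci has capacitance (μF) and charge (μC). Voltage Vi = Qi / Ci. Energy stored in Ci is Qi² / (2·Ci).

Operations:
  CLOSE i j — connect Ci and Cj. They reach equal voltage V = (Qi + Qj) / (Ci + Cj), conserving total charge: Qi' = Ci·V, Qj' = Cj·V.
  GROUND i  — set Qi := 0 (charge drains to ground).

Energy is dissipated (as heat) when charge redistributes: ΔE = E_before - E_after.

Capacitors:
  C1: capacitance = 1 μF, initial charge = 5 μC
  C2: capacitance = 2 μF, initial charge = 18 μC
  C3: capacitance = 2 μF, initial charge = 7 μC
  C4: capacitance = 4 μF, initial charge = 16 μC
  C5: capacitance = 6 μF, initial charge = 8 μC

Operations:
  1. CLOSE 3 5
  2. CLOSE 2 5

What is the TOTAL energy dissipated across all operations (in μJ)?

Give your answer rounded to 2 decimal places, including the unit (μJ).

Answer: 41.60 μJ

Derivation:
Initial: C1(1μF, Q=5μC, V=5.00V), C2(2μF, Q=18μC, V=9.00V), C3(2μF, Q=7μC, V=3.50V), C4(4μF, Q=16μC, V=4.00V), C5(6μF, Q=8μC, V=1.33V)
Op 1: CLOSE 3-5: Q_total=15.00, C_total=8.00, V=1.88; Q3=3.75, Q5=11.25; dissipated=3.521
Op 2: CLOSE 2-5: Q_total=29.25, C_total=8.00, V=3.66; Q2=7.31, Q5=21.94; dissipated=38.074
Total dissipated: 41.595 μJ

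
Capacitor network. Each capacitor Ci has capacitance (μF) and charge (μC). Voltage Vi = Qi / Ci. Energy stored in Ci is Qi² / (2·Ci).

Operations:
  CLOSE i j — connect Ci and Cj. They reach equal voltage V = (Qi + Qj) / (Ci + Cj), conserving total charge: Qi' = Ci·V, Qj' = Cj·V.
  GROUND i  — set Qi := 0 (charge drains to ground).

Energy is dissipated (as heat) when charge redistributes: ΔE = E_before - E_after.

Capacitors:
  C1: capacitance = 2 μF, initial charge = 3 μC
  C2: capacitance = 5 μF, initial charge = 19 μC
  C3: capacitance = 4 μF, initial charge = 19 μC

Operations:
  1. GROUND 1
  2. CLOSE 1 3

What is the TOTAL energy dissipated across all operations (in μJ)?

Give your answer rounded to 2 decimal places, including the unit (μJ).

Initial: C1(2μF, Q=3μC, V=1.50V), C2(5μF, Q=19μC, V=3.80V), C3(4μF, Q=19μC, V=4.75V)
Op 1: GROUND 1: Q1=0; energy lost=2.250
Op 2: CLOSE 1-3: Q_total=19.00, C_total=6.00, V=3.17; Q1=6.33, Q3=12.67; dissipated=15.042
Total dissipated: 17.292 μJ

Answer: 17.29 μJ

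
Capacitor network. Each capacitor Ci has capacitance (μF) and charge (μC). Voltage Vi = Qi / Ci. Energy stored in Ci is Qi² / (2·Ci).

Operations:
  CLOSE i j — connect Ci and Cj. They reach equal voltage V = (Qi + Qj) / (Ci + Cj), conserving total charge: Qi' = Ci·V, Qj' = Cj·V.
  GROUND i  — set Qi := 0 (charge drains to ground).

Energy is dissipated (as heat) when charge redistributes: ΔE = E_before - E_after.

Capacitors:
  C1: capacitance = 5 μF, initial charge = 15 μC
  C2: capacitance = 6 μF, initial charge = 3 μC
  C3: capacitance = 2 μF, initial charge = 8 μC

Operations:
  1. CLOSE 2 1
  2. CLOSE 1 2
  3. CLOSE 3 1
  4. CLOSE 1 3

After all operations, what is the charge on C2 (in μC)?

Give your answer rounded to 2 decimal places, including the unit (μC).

Initial: C1(5μF, Q=15μC, V=3.00V), C2(6μF, Q=3μC, V=0.50V), C3(2μF, Q=8μC, V=4.00V)
Op 1: CLOSE 2-1: Q_total=18.00, C_total=11.00, V=1.64; Q2=9.82, Q1=8.18; dissipated=8.523
Op 2: CLOSE 1-2: Q_total=18.00, C_total=11.00, V=1.64; Q1=8.18, Q2=9.82; dissipated=0.000
Op 3: CLOSE 3-1: Q_total=16.18, C_total=7.00, V=2.31; Q3=4.62, Q1=11.56; dissipated=3.991
Op 4: CLOSE 1-3: Q_total=16.18, C_total=7.00, V=2.31; Q1=11.56, Q3=4.62; dissipated=0.000
Final charges: Q1=11.56, Q2=9.82, Q3=4.62

Answer: 9.82 μC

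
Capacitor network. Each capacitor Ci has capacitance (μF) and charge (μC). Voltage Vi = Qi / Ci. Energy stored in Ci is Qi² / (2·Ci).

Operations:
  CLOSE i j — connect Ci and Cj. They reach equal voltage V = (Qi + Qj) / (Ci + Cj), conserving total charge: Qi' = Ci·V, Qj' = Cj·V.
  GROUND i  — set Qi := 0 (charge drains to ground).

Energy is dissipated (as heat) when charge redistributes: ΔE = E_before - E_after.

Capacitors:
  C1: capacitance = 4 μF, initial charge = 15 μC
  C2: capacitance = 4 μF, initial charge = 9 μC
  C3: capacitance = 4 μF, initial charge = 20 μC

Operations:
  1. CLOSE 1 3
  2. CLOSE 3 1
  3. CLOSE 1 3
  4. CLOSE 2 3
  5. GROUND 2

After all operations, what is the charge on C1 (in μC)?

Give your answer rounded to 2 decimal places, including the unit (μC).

Answer: 17.50 μC

Derivation:
Initial: C1(4μF, Q=15μC, V=3.75V), C2(4μF, Q=9μC, V=2.25V), C3(4μF, Q=20μC, V=5.00V)
Op 1: CLOSE 1-3: Q_total=35.00, C_total=8.00, V=4.38; Q1=17.50, Q3=17.50; dissipated=1.562
Op 2: CLOSE 3-1: Q_total=35.00, C_total=8.00, V=4.38; Q3=17.50, Q1=17.50; dissipated=0.000
Op 3: CLOSE 1-3: Q_total=35.00, C_total=8.00, V=4.38; Q1=17.50, Q3=17.50; dissipated=0.000
Op 4: CLOSE 2-3: Q_total=26.50, C_total=8.00, V=3.31; Q2=13.25, Q3=13.25; dissipated=4.516
Op 5: GROUND 2: Q2=0; energy lost=21.945
Final charges: Q1=17.50, Q2=0.00, Q3=13.25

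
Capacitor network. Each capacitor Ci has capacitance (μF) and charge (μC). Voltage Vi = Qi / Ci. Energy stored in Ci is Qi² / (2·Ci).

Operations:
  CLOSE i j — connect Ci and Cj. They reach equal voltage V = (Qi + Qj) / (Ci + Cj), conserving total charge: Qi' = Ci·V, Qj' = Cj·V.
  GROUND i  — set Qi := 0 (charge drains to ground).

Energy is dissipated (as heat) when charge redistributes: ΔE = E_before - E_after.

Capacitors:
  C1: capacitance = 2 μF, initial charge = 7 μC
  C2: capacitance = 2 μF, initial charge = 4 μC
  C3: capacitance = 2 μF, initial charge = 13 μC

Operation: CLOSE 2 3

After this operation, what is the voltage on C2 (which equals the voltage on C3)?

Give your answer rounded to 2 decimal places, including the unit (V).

Initial: C1(2μF, Q=7μC, V=3.50V), C2(2μF, Q=4μC, V=2.00V), C3(2μF, Q=13μC, V=6.50V)
Op 1: CLOSE 2-3: Q_total=17.00, C_total=4.00, V=4.25; Q2=8.50, Q3=8.50; dissipated=10.125

Answer: 4.25 V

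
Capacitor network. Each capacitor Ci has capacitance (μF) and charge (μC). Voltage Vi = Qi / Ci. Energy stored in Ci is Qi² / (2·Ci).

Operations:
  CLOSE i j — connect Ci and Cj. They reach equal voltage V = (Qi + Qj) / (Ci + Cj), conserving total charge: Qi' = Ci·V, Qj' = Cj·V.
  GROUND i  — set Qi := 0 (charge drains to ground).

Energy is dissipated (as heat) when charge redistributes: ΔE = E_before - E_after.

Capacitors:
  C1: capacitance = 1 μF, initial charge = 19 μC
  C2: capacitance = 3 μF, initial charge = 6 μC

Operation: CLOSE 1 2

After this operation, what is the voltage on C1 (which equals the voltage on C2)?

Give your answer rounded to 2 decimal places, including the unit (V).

Initial: C1(1μF, Q=19μC, V=19.00V), C2(3μF, Q=6μC, V=2.00V)
Op 1: CLOSE 1-2: Q_total=25.00, C_total=4.00, V=6.25; Q1=6.25, Q2=18.75; dissipated=108.375

Answer: 6.25 V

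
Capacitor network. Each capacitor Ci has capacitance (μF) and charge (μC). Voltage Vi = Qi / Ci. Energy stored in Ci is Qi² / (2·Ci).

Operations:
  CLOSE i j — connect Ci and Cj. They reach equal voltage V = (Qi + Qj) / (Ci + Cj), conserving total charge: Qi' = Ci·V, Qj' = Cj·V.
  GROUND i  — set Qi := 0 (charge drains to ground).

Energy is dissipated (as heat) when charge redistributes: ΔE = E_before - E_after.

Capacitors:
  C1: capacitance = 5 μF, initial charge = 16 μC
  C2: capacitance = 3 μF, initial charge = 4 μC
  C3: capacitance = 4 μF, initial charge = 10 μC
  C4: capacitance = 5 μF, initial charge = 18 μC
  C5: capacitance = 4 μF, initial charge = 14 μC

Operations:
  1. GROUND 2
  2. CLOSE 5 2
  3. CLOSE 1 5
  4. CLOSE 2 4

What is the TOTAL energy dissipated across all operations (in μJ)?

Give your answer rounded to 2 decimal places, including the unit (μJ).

Answer: 17.17 μJ

Derivation:
Initial: C1(5μF, Q=16μC, V=3.20V), C2(3μF, Q=4μC, V=1.33V), C3(4μF, Q=10μC, V=2.50V), C4(5μF, Q=18μC, V=3.60V), C5(4μF, Q=14μC, V=3.50V)
Op 1: GROUND 2: Q2=0; energy lost=2.667
Op 2: CLOSE 5-2: Q_total=14.00, C_total=7.00, V=2.00; Q5=8.00, Q2=6.00; dissipated=10.500
Op 3: CLOSE 1-5: Q_total=24.00, C_total=9.00, V=2.67; Q1=13.33, Q5=10.67; dissipated=1.600
Op 4: CLOSE 2-4: Q_total=24.00, C_total=8.00, V=3.00; Q2=9.00, Q4=15.00; dissipated=2.400
Total dissipated: 17.167 μJ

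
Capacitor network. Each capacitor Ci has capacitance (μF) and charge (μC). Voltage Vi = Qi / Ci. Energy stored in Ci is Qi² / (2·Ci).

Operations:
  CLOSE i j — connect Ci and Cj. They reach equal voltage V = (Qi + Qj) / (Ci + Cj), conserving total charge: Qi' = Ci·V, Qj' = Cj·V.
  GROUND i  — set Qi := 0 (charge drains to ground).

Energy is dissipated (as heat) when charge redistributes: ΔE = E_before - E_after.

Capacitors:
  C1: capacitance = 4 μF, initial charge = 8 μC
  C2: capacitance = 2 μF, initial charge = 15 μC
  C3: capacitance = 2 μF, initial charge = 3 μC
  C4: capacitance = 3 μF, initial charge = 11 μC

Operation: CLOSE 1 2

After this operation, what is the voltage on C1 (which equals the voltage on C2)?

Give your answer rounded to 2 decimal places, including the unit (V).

Answer: 3.83 V

Derivation:
Initial: C1(4μF, Q=8μC, V=2.00V), C2(2μF, Q=15μC, V=7.50V), C3(2μF, Q=3μC, V=1.50V), C4(3μF, Q=11μC, V=3.67V)
Op 1: CLOSE 1-2: Q_total=23.00, C_total=6.00, V=3.83; Q1=15.33, Q2=7.67; dissipated=20.167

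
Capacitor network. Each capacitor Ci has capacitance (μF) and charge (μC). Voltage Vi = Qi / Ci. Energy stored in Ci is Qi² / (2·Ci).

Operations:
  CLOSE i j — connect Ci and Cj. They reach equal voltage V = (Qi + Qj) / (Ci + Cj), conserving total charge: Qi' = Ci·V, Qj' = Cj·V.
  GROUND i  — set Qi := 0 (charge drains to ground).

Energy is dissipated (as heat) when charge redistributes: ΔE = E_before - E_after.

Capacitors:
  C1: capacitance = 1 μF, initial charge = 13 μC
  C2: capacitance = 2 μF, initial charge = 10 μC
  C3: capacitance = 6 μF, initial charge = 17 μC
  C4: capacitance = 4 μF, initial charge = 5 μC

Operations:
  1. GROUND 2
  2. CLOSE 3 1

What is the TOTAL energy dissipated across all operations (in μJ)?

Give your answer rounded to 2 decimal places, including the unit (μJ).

Answer: 69.30 μJ

Derivation:
Initial: C1(1μF, Q=13μC, V=13.00V), C2(2μF, Q=10μC, V=5.00V), C3(6μF, Q=17μC, V=2.83V), C4(4μF, Q=5μC, V=1.25V)
Op 1: GROUND 2: Q2=0; energy lost=25.000
Op 2: CLOSE 3-1: Q_total=30.00, C_total=7.00, V=4.29; Q3=25.71, Q1=4.29; dissipated=44.298
Total dissipated: 69.298 μJ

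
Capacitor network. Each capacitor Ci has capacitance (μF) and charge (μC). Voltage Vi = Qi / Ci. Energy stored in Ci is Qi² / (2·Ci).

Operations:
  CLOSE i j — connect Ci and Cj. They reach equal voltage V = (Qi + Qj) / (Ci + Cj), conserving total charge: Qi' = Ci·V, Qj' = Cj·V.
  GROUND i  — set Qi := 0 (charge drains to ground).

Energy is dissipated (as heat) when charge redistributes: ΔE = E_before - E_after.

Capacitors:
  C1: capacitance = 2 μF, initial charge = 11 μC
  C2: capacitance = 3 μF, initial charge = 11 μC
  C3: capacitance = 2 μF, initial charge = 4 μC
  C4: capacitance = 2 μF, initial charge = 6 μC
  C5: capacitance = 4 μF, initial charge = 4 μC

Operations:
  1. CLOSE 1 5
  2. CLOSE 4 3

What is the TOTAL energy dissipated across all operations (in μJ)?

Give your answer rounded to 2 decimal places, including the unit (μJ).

Initial: C1(2μF, Q=11μC, V=5.50V), C2(3μF, Q=11μC, V=3.67V), C3(2μF, Q=4μC, V=2.00V), C4(2μF, Q=6μC, V=3.00V), C5(4μF, Q=4μC, V=1.00V)
Op 1: CLOSE 1-5: Q_total=15.00, C_total=6.00, V=2.50; Q1=5.00, Q5=10.00; dissipated=13.500
Op 2: CLOSE 4-3: Q_total=10.00, C_total=4.00, V=2.50; Q4=5.00, Q3=5.00; dissipated=0.500
Total dissipated: 14.000 μJ

Answer: 14.00 μJ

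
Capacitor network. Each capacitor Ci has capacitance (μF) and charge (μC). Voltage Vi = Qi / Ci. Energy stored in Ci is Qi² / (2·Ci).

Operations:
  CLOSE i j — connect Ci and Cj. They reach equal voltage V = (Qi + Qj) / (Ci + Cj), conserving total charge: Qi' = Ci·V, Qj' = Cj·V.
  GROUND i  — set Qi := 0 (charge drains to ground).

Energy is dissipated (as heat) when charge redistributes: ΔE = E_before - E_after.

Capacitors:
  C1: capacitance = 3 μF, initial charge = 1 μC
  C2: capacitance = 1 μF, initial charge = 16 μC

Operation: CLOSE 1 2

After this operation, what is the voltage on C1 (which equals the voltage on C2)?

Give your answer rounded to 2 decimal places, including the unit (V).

Initial: C1(3μF, Q=1μC, V=0.33V), C2(1μF, Q=16μC, V=16.00V)
Op 1: CLOSE 1-2: Q_total=17.00, C_total=4.00, V=4.25; Q1=12.75, Q2=4.25; dissipated=92.042

Answer: 4.25 V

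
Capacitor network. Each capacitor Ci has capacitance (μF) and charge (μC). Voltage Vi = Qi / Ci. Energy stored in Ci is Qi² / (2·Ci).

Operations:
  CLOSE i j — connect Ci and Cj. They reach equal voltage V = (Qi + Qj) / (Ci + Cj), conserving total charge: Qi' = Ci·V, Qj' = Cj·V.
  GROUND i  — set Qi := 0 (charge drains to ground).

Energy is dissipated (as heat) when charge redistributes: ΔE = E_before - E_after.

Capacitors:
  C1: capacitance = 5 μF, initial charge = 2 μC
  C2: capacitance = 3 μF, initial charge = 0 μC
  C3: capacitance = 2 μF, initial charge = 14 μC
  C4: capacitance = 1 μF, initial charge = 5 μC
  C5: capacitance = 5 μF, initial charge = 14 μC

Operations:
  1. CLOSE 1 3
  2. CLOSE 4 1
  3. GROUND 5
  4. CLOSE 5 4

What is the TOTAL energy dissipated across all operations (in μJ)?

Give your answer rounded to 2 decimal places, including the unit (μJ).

Initial: C1(5μF, Q=2μC, V=0.40V), C2(3μF, Q=0μC, V=0.00V), C3(2μF, Q=14μC, V=7.00V), C4(1μF, Q=5μC, V=5.00V), C5(5μF, Q=14μC, V=2.80V)
Op 1: CLOSE 1-3: Q_total=16.00, C_total=7.00, V=2.29; Q1=11.43, Q3=4.57; dissipated=31.114
Op 2: CLOSE 4-1: Q_total=16.43, C_total=6.00, V=2.74; Q4=2.74, Q1=13.69; dissipated=3.070
Op 3: GROUND 5: Q5=0; energy lost=19.600
Op 4: CLOSE 5-4: Q_total=2.74, C_total=6.00, V=0.46; Q5=2.28, Q4=0.46; dissipated=3.124
Total dissipated: 56.908 μJ

Answer: 56.91 μJ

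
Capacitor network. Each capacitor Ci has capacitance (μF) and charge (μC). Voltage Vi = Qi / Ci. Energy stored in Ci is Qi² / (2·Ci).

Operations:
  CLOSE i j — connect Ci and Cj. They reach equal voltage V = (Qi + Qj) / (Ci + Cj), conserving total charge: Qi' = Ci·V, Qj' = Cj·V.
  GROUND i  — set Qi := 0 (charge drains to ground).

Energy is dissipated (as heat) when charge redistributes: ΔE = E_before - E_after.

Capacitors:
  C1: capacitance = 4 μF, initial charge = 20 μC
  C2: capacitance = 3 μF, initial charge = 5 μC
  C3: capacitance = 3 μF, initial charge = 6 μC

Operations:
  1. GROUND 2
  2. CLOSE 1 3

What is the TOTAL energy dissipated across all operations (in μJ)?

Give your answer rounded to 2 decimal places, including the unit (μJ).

Initial: C1(4μF, Q=20μC, V=5.00V), C2(3μF, Q=5μC, V=1.67V), C3(3μF, Q=6μC, V=2.00V)
Op 1: GROUND 2: Q2=0; energy lost=4.167
Op 2: CLOSE 1-3: Q_total=26.00, C_total=7.00, V=3.71; Q1=14.86, Q3=11.14; dissipated=7.714
Total dissipated: 11.881 μJ

Answer: 11.88 μJ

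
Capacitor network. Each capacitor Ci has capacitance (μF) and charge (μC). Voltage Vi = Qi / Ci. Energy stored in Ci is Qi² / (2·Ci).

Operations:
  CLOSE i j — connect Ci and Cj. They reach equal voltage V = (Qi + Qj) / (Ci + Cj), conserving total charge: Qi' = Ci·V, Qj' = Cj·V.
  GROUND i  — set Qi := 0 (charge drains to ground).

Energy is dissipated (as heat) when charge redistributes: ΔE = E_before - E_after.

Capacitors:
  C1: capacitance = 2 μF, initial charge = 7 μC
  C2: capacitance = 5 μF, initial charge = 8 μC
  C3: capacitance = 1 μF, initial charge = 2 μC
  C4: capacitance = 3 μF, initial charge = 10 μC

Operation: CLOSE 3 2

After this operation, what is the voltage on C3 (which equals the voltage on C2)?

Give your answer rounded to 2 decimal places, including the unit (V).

Answer: 1.67 V

Derivation:
Initial: C1(2μF, Q=7μC, V=3.50V), C2(5μF, Q=8μC, V=1.60V), C3(1μF, Q=2μC, V=2.00V), C4(3μF, Q=10μC, V=3.33V)
Op 1: CLOSE 3-2: Q_total=10.00, C_total=6.00, V=1.67; Q3=1.67, Q2=8.33; dissipated=0.067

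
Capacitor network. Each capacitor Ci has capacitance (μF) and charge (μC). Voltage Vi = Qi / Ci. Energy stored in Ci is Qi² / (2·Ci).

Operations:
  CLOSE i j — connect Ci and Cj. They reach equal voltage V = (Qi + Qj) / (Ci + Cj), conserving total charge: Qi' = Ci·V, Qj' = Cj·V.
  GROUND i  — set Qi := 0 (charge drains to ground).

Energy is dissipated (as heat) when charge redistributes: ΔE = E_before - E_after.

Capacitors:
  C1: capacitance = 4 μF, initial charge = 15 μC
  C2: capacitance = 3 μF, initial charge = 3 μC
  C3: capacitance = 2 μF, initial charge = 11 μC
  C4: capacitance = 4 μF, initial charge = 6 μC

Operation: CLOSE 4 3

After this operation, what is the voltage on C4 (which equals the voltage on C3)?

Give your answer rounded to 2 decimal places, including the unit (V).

Answer: 2.83 V

Derivation:
Initial: C1(4μF, Q=15μC, V=3.75V), C2(3μF, Q=3μC, V=1.00V), C3(2μF, Q=11μC, V=5.50V), C4(4μF, Q=6μC, V=1.50V)
Op 1: CLOSE 4-3: Q_total=17.00, C_total=6.00, V=2.83; Q4=11.33, Q3=5.67; dissipated=10.667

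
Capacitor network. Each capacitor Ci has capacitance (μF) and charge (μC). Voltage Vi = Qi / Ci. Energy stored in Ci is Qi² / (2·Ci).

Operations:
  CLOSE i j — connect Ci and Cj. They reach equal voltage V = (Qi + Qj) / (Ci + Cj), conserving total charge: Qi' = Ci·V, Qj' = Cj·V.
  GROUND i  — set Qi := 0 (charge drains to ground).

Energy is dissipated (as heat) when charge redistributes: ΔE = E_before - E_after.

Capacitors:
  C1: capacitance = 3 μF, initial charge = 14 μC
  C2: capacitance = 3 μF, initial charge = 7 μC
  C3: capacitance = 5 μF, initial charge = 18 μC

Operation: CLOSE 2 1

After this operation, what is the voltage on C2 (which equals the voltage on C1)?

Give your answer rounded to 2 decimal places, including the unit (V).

Initial: C1(3μF, Q=14μC, V=4.67V), C2(3μF, Q=7μC, V=2.33V), C3(5μF, Q=18μC, V=3.60V)
Op 1: CLOSE 2-1: Q_total=21.00, C_total=6.00, V=3.50; Q2=10.50, Q1=10.50; dissipated=4.083

Answer: 3.50 V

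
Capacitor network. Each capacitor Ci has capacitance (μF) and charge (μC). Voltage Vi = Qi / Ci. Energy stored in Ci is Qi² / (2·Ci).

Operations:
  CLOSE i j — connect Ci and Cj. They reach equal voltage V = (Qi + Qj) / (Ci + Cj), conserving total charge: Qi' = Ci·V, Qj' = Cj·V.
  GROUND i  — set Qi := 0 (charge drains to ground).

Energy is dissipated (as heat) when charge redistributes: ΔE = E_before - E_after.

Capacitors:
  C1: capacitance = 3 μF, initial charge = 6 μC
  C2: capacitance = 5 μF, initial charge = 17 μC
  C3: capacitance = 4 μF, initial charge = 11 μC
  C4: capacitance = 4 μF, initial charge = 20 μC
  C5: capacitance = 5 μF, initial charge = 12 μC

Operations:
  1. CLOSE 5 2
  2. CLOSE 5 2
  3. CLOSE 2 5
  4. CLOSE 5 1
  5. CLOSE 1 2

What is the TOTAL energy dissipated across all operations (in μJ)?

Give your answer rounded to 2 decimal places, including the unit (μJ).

Initial: C1(3μF, Q=6μC, V=2.00V), C2(5μF, Q=17μC, V=3.40V), C3(4μF, Q=11μC, V=2.75V), C4(4μF, Q=20μC, V=5.00V), C5(5μF, Q=12μC, V=2.40V)
Op 1: CLOSE 5-2: Q_total=29.00, C_total=10.00, V=2.90; Q5=14.50, Q2=14.50; dissipated=1.250
Op 2: CLOSE 5-2: Q_total=29.00, C_total=10.00, V=2.90; Q5=14.50, Q2=14.50; dissipated=0.000
Op 3: CLOSE 2-5: Q_total=29.00, C_total=10.00, V=2.90; Q2=14.50, Q5=14.50; dissipated=0.000
Op 4: CLOSE 5-1: Q_total=20.50, C_total=8.00, V=2.56; Q5=12.81, Q1=7.69; dissipated=0.759
Op 5: CLOSE 1-2: Q_total=22.19, C_total=8.00, V=2.77; Q1=8.32, Q2=13.87; dissipated=0.107
Total dissipated: 2.116 μJ

Answer: 2.12 μJ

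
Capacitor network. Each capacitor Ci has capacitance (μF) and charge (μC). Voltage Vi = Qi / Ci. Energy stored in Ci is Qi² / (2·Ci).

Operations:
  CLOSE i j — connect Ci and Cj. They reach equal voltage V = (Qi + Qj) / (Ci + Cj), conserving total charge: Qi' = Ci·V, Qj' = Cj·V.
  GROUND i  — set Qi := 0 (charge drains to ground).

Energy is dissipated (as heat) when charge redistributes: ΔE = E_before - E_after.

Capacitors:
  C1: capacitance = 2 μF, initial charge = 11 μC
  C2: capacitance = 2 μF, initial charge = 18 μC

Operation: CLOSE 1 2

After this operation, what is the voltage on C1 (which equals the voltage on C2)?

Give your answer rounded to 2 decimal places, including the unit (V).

Initial: C1(2μF, Q=11μC, V=5.50V), C2(2μF, Q=18μC, V=9.00V)
Op 1: CLOSE 1-2: Q_total=29.00, C_total=4.00, V=7.25; Q1=14.50, Q2=14.50; dissipated=6.125

Answer: 7.25 V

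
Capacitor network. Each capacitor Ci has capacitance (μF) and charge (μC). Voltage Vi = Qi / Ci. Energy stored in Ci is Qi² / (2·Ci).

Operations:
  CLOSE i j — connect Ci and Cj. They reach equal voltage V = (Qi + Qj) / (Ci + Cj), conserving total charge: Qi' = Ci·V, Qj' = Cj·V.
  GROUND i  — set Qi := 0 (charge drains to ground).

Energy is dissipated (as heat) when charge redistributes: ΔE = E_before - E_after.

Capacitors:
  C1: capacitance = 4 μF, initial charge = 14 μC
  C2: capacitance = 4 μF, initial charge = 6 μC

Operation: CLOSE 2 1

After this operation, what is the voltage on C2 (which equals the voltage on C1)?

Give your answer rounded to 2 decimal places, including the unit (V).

Initial: C1(4μF, Q=14μC, V=3.50V), C2(4μF, Q=6μC, V=1.50V)
Op 1: CLOSE 2-1: Q_total=20.00, C_total=8.00, V=2.50; Q2=10.00, Q1=10.00; dissipated=4.000

Answer: 2.50 V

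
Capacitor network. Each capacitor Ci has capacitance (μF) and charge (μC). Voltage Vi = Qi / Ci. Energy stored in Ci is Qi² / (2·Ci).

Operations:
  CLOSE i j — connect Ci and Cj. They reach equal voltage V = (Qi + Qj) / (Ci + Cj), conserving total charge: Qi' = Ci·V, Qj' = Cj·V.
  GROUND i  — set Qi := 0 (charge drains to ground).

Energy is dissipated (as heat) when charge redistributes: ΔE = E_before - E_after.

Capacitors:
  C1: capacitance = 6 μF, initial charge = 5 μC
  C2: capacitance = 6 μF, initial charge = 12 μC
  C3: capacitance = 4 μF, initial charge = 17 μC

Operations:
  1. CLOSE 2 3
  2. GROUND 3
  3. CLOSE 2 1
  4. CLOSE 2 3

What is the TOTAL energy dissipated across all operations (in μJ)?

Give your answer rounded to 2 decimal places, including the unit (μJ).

Initial: C1(6μF, Q=5μC, V=0.83V), C2(6μF, Q=12μC, V=2.00V), C3(4μF, Q=17μC, V=4.25V)
Op 1: CLOSE 2-3: Q_total=29.00, C_total=10.00, V=2.90; Q2=17.40, Q3=11.60; dissipated=6.075
Op 2: GROUND 3: Q3=0; energy lost=16.820
Op 3: CLOSE 2-1: Q_total=22.40, C_total=12.00, V=1.87; Q2=11.20, Q1=11.20; dissipated=6.407
Op 4: CLOSE 2-3: Q_total=11.20, C_total=10.00, V=1.12; Q2=6.72, Q3=4.48; dissipated=4.181
Total dissipated: 33.483 μJ

Answer: 33.48 μJ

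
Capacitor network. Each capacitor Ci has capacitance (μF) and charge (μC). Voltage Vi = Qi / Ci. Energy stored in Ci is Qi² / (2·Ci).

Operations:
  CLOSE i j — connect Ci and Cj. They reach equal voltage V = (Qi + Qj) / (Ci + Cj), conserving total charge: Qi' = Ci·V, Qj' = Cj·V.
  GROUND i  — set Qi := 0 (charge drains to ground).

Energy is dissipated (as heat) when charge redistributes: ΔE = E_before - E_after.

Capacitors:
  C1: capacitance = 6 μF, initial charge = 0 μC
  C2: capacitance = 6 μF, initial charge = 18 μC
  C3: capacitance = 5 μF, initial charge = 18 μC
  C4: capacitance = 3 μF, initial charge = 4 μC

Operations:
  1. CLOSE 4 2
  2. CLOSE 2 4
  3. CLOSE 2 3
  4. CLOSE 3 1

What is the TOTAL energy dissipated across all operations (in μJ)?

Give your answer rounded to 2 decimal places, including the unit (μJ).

Answer: 16.62 μJ

Derivation:
Initial: C1(6μF, Q=0μC, V=0.00V), C2(6μF, Q=18μC, V=3.00V), C3(5μF, Q=18μC, V=3.60V), C4(3μF, Q=4μC, V=1.33V)
Op 1: CLOSE 4-2: Q_total=22.00, C_total=9.00, V=2.44; Q4=7.33, Q2=14.67; dissipated=2.778
Op 2: CLOSE 2-4: Q_total=22.00, C_total=9.00, V=2.44; Q2=14.67, Q4=7.33; dissipated=0.000
Op 3: CLOSE 2-3: Q_total=32.67, C_total=11.00, V=2.97; Q2=17.82, Q3=14.85; dissipated=1.821
Op 4: CLOSE 3-1: Q_total=14.85, C_total=11.00, V=1.35; Q3=6.75, Q1=8.10; dissipated=12.026
Total dissipated: 16.625 μJ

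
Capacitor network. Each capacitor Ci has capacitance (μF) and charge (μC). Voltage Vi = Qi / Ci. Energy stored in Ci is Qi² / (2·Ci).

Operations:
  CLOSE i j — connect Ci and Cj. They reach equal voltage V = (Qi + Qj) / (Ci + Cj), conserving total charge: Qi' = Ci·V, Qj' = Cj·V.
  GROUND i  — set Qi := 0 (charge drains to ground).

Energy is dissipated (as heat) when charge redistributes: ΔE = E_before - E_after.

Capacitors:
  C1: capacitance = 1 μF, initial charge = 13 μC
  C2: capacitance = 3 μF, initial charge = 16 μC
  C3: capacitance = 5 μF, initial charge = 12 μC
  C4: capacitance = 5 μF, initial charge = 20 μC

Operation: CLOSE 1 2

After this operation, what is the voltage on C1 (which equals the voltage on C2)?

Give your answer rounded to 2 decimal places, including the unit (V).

Initial: C1(1μF, Q=13μC, V=13.00V), C2(3μF, Q=16μC, V=5.33V), C3(5μF, Q=12μC, V=2.40V), C4(5μF, Q=20μC, V=4.00V)
Op 1: CLOSE 1-2: Q_total=29.00, C_total=4.00, V=7.25; Q1=7.25, Q2=21.75; dissipated=22.042

Answer: 7.25 V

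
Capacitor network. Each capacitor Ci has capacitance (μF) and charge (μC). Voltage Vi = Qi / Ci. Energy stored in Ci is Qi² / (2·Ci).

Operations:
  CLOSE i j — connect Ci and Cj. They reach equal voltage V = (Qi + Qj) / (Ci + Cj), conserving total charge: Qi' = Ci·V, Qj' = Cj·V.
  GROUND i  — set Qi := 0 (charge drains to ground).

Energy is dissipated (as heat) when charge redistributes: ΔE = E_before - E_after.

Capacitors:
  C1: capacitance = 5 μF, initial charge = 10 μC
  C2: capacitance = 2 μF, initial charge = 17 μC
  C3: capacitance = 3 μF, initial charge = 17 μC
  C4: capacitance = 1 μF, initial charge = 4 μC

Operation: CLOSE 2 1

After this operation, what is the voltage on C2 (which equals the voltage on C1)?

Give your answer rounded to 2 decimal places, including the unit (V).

Initial: C1(5μF, Q=10μC, V=2.00V), C2(2μF, Q=17μC, V=8.50V), C3(3μF, Q=17μC, V=5.67V), C4(1μF, Q=4μC, V=4.00V)
Op 1: CLOSE 2-1: Q_total=27.00, C_total=7.00, V=3.86; Q2=7.71, Q1=19.29; dissipated=30.179

Answer: 3.86 V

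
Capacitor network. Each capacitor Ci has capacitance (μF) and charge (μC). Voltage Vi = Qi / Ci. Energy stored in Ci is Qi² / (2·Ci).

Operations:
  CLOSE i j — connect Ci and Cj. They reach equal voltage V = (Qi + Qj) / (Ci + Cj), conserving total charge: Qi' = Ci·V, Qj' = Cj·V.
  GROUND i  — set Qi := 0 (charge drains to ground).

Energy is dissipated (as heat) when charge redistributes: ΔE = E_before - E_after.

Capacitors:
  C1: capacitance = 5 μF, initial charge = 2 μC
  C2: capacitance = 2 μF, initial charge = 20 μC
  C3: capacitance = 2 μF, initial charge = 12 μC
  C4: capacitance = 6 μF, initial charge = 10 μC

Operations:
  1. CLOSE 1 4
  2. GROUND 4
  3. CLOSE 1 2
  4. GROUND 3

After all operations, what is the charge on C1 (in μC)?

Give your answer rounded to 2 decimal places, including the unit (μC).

Initial: C1(5μF, Q=2μC, V=0.40V), C2(2μF, Q=20μC, V=10.00V), C3(2μF, Q=12μC, V=6.00V), C4(6μF, Q=10μC, V=1.67V)
Op 1: CLOSE 1-4: Q_total=12.00, C_total=11.00, V=1.09; Q1=5.45, Q4=6.55; dissipated=2.188
Op 2: GROUND 4: Q4=0; energy lost=3.570
Op 3: CLOSE 1-2: Q_total=25.45, C_total=7.00, V=3.64; Q1=18.18, Q2=7.27; dissipated=56.694
Op 4: GROUND 3: Q3=0; energy lost=36.000
Final charges: Q1=18.18, Q2=7.27, Q3=0.00, Q4=0.00

Answer: 18.18 μC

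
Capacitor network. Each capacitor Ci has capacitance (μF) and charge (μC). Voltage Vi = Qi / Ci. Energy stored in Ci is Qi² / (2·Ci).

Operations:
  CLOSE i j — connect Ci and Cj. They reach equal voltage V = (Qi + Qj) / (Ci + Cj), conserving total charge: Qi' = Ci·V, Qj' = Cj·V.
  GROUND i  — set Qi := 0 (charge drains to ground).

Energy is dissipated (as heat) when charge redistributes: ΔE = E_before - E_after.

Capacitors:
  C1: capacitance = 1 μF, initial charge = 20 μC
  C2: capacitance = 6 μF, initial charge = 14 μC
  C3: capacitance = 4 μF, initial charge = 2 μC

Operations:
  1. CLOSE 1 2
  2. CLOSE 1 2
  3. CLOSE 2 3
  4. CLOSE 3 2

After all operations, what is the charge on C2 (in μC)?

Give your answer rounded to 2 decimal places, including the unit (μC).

Initial: C1(1μF, Q=20μC, V=20.00V), C2(6μF, Q=14μC, V=2.33V), C3(4μF, Q=2μC, V=0.50V)
Op 1: CLOSE 1-2: Q_total=34.00, C_total=7.00, V=4.86; Q1=4.86, Q2=29.14; dissipated=133.762
Op 2: CLOSE 1-2: Q_total=34.00, C_total=7.00, V=4.86; Q1=4.86, Q2=29.14; dissipated=0.000
Op 3: CLOSE 2-3: Q_total=31.14, C_total=10.00, V=3.11; Q2=18.69, Q3=12.46; dissipated=22.782
Op 4: CLOSE 3-2: Q_total=31.14, C_total=10.00, V=3.11; Q3=12.46, Q2=18.69; dissipated=0.000
Final charges: Q1=4.86, Q2=18.69, Q3=12.46

Answer: 18.69 μC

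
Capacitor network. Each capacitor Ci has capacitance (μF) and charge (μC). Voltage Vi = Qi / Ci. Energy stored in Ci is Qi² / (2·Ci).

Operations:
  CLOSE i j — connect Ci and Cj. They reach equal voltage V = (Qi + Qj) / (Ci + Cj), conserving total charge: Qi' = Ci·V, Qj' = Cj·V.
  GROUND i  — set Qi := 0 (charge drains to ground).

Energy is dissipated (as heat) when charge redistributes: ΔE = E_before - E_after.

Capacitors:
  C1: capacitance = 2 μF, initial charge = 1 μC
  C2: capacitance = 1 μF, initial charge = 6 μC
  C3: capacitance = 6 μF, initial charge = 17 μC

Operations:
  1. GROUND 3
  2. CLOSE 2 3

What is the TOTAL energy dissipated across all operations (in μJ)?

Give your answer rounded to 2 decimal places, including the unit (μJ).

Initial: C1(2μF, Q=1μC, V=0.50V), C2(1μF, Q=6μC, V=6.00V), C3(6μF, Q=17μC, V=2.83V)
Op 1: GROUND 3: Q3=0; energy lost=24.083
Op 2: CLOSE 2-3: Q_total=6.00, C_total=7.00, V=0.86; Q2=0.86, Q3=5.14; dissipated=15.429
Total dissipated: 39.512 μJ

Answer: 39.51 μJ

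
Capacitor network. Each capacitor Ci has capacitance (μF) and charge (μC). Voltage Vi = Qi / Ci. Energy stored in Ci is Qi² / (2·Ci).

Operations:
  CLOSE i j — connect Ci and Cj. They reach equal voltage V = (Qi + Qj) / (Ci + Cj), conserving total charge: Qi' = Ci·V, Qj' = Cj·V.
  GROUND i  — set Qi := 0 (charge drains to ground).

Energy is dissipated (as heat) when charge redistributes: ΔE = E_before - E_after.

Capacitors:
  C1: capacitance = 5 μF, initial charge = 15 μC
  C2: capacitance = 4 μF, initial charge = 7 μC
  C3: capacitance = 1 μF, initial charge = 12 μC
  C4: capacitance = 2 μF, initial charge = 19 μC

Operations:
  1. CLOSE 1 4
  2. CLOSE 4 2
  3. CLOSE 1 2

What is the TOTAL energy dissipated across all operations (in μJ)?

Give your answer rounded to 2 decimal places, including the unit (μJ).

Answer: 41.38 μJ

Derivation:
Initial: C1(5μF, Q=15μC, V=3.00V), C2(4μF, Q=7μC, V=1.75V), C3(1μF, Q=12μC, V=12.00V), C4(2μF, Q=19μC, V=9.50V)
Op 1: CLOSE 1-4: Q_total=34.00, C_total=7.00, V=4.86; Q1=24.29, Q4=9.71; dissipated=30.179
Op 2: CLOSE 4-2: Q_total=16.71, C_total=6.00, V=2.79; Q4=5.57, Q2=11.14; dissipated=6.436
Op 3: CLOSE 1-2: Q_total=35.43, C_total=9.00, V=3.94; Q1=19.68, Q2=15.75; dissipated=4.768
Total dissipated: 41.382 μJ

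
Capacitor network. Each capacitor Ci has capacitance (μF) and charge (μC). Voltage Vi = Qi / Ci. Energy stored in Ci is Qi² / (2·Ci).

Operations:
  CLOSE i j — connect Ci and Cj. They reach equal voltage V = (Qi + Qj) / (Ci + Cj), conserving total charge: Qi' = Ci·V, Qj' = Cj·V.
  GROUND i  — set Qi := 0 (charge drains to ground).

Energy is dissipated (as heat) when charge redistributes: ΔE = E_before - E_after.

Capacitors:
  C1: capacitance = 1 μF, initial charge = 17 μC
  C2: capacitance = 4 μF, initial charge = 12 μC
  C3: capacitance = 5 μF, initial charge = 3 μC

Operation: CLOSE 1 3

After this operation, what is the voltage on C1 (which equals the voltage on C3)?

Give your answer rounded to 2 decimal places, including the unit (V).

Initial: C1(1μF, Q=17μC, V=17.00V), C2(4μF, Q=12μC, V=3.00V), C3(5μF, Q=3μC, V=0.60V)
Op 1: CLOSE 1-3: Q_total=20.00, C_total=6.00, V=3.33; Q1=3.33, Q3=16.67; dissipated=112.067

Answer: 3.33 V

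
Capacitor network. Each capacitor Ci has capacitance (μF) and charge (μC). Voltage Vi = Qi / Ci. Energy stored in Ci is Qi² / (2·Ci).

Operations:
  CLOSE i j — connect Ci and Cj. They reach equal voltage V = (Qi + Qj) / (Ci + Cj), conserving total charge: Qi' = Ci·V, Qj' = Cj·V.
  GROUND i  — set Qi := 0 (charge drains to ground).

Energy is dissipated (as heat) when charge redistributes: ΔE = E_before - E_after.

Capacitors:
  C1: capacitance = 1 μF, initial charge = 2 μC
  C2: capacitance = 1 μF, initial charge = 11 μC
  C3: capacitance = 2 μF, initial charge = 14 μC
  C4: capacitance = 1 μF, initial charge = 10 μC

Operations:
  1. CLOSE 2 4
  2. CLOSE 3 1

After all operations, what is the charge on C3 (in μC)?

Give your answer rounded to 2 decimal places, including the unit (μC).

Initial: C1(1μF, Q=2μC, V=2.00V), C2(1μF, Q=11μC, V=11.00V), C3(2μF, Q=14μC, V=7.00V), C4(1μF, Q=10μC, V=10.00V)
Op 1: CLOSE 2-4: Q_total=21.00, C_total=2.00, V=10.50; Q2=10.50, Q4=10.50; dissipated=0.250
Op 2: CLOSE 3-1: Q_total=16.00, C_total=3.00, V=5.33; Q3=10.67, Q1=5.33; dissipated=8.333
Final charges: Q1=5.33, Q2=10.50, Q3=10.67, Q4=10.50

Answer: 10.67 μC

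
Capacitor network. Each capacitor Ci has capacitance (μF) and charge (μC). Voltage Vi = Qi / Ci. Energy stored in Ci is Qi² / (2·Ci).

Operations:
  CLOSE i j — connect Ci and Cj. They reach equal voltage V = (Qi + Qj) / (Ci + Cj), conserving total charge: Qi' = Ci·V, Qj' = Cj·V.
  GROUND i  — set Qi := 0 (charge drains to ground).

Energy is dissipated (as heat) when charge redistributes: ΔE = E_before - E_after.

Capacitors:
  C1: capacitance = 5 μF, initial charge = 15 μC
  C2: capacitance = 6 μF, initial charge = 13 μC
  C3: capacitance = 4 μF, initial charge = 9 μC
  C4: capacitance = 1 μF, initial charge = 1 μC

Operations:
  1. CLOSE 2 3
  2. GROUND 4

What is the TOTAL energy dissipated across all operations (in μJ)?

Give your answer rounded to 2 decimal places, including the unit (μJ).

Answer: 0.51 μJ

Derivation:
Initial: C1(5μF, Q=15μC, V=3.00V), C2(6μF, Q=13μC, V=2.17V), C3(4μF, Q=9μC, V=2.25V), C4(1μF, Q=1μC, V=1.00V)
Op 1: CLOSE 2-3: Q_total=22.00, C_total=10.00, V=2.20; Q2=13.20, Q3=8.80; dissipated=0.008
Op 2: GROUND 4: Q4=0; energy lost=0.500
Total dissipated: 0.508 μJ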